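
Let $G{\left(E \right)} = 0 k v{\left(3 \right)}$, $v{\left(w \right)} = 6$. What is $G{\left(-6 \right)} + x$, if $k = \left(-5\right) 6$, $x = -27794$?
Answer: $-27794$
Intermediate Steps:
$k = -30$
$G{\left(E \right)} = 0$ ($G{\left(E \right)} = 0 \left(-30\right) 6 = 0 \cdot 6 = 0$)
$G{\left(-6 \right)} + x = 0 - 27794 = -27794$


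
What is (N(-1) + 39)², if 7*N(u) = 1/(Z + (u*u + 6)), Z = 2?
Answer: 6041764/3969 ≈ 1522.2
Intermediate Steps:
N(u) = 1/(7*(8 + u²)) (N(u) = 1/(7*(2 + (u*u + 6))) = 1/(7*(2 + (u² + 6))) = 1/(7*(2 + (6 + u²))) = 1/(7*(8 + u²)))
(N(-1) + 39)² = (1/(7*(8 + (-1)²)) + 39)² = (1/(7*(8 + 1)) + 39)² = ((⅐)/9 + 39)² = ((⅐)*(⅑) + 39)² = (1/63 + 39)² = (2458/63)² = 6041764/3969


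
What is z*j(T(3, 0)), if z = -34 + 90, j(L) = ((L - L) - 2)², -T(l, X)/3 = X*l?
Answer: 224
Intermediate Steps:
T(l, X) = -3*X*l
j(L) = 4 (j(L) = (0 - 2)² = (-2)² = 4)
z = 56
z*j(T(3, 0)) = 56*4 = 224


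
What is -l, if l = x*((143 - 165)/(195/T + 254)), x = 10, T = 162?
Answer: 11880/13781 ≈ 0.86206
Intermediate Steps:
l = -11880/13781 (l = 10*((143 - 165)/(195/162 + 254)) = 10*(-22/(195*(1/162) + 254)) = 10*(-22/(65/54 + 254)) = 10*(-22/13781/54) = 10*(-22*54/13781) = 10*(-1188/13781) = -11880/13781 ≈ -0.86206)
-l = -1*(-11880/13781) = 11880/13781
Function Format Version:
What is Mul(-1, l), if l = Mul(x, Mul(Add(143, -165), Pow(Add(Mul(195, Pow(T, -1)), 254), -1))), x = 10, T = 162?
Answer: Rational(11880, 13781) ≈ 0.86206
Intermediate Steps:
l = Rational(-11880, 13781) (l = Mul(10, Mul(Add(143, -165), Pow(Add(Mul(195, Pow(162, -1)), 254), -1))) = Mul(10, Mul(-22, Pow(Add(Mul(195, Rational(1, 162)), 254), -1))) = Mul(10, Mul(-22, Pow(Add(Rational(65, 54), 254), -1))) = Mul(10, Mul(-22, Pow(Rational(13781, 54), -1))) = Mul(10, Mul(-22, Rational(54, 13781))) = Mul(10, Rational(-1188, 13781)) = Rational(-11880, 13781) ≈ -0.86206)
Mul(-1, l) = Mul(-1, Rational(-11880, 13781)) = Rational(11880, 13781)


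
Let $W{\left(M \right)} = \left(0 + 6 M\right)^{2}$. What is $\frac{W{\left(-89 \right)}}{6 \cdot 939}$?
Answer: $\frac{15842}{313} \approx 50.613$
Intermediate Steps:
$W{\left(M \right)} = 36 M^{2}$ ($W{\left(M \right)} = \left(6 M\right)^{2} = 36 M^{2}$)
$\frac{W{\left(-89 \right)}}{6 \cdot 939} = \frac{36 \left(-89\right)^{2}}{6 \cdot 939} = \frac{36 \cdot 7921}{5634} = 285156 \cdot \frac{1}{5634} = \frac{15842}{313}$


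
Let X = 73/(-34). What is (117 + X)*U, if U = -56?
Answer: -109340/17 ≈ -6431.8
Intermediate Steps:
X = -73/34 (X = 73*(-1/34) = -73/34 ≈ -2.1471)
(117 + X)*U = (117 - 73/34)*(-56) = (3905/34)*(-56) = -109340/17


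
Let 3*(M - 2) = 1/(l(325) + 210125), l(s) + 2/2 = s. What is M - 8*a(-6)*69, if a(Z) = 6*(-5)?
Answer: 10456369015/631347 ≈ 16562.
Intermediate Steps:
l(s) = -1 + s
a(Z) = -30
M = 1262695/631347 (M = 2 + 1/(3*((-1 + 325) + 210125)) = 2 + 1/(3*(324 + 210125)) = 2 + (⅓)/210449 = 2 + (⅓)*(1/210449) = 2 + 1/631347 = 1262695/631347 ≈ 2.0000)
M - 8*a(-6)*69 = 1262695/631347 - 8*(-30)*69 = 1262695/631347 + 240*69 = 1262695/631347 + 16560 = 10456369015/631347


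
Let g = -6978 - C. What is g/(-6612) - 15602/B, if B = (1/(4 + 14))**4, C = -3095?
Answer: -10829368665941/6612 ≈ -1.6378e+9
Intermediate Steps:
B = 1/104976 (B = (1/18)**4 = 1/104976 ≈ 9.5260e-6)
g = -3883 (g = -6978 - 1*(-3095) = -6978 + 3095 = -3883)
g/(-6612) - 15602/B = -3883/(-6612) - 15602/1/104976 = -3883*(-1/6612) - 15602*104976 = 3883/6612 - 1637835552 = -10829368665941/6612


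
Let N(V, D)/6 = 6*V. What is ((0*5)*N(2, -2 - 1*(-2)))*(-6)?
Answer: 0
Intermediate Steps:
N(V, D) = 36*V (N(V, D) = 6*(6*V) = 36*V)
((0*5)*N(2, -2 - 1*(-2)))*(-6) = ((0*5)*(36*2))*(-6) = (0*72)*(-6) = 0*(-6) = 0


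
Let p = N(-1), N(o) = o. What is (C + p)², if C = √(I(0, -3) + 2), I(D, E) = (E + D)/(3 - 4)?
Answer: (1 - √5)² ≈ 1.5279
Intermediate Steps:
p = -1
I(D, E) = -D - E (I(D, E) = (D + E)/(-1) = (D + E)*(-1) = -D - E)
C = √5 (C = √((-1*0 - 1*(-3)) + 2) = √((0 + 3) + 2) = √(3 + 2) = √5 ≈ 2.2361)
(C + p)² = (√5 - 1)² = (-1 + √5)²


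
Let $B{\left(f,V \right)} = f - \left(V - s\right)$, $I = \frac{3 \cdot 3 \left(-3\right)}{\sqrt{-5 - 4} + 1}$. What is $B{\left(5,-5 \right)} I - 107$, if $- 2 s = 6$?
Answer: $- \frac{1259}{10} + \frac{567 i}{10} \approx -125.9 + 56.7 i$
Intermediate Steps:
$s = -3$ ($s = \left(- \frac{1}{2}\right) 6 = -3$)
$I = - \frac{27 \left(1 - 3 i\right)}{10}$ ($I = \frac{9 \left(-3\right)}{\sqrt{-9} + 1} = - \frac{27}{3 i + 1} = - \frac{27}{1 + 3 i} = - 27 \frac{1 - 3 i}{10} = - \frac{27 \left(1 - 3 i\right)}{10} \approx -2.7 + 8.1 i$)
$B{\left(f,V \right)} = -3 + f - V$ ($B{\left(f,V \right)} = f - \left(3 + V\right) = -3 + f - V$)
$B{\left(5,-5 \right)} I - 107 = \left(-3 + 5 - -5\right) \left(- \frac{27}{10} + \frac{81 i}{10}\right) - 107 = \left(-3 + 5 + 5\right) \left(- \frac{27}{10} + \frac{81 i}{10}\right) - 107 = 7 \left(- \frac{27}{10} + \frac{81 i}{10}\right) - 107 = \left(- \frac{189}{10} + \frac{567 i}{10}\right) - 107 = - \frac{1259}{10} + \frac{567 i}{10}$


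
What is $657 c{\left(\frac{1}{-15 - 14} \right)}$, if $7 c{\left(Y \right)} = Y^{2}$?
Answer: $\frac{657}{5887} \approx 0.1116$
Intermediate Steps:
$c{\left(Y \right)} = \frac{Y^{2}}{7}$
$657 c{\left(\frac{1}{-15 - 14} \right)} = 657 \frac{\left(\frac{1}{-15 - 14}\right)^{2}}{7} = 657 \frac{\left(\frac{1}{-29}\right)^{2}}{7} = 657 \frac{\left(- \frac{1}{29}\right)^{2}}{7} = 657 \cdot \frac{1}{7} \cdot \frac{1}{841} = 657 \cdot \frac{1}{5887} = \frac{657}{5887}$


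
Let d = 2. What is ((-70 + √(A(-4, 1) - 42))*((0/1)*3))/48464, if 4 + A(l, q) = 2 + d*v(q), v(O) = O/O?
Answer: 0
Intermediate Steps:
v(O) = 1
A(l, q) = 0 (A(l, q) = -4 + (2 + 2*1) = -4 + (2 + 2) = -4 + 4 = 0)
((-70 + √(A(-4, 1) - 42))*((0/1)*3))/48464 = ((-70 + √(0 - 42))*((0/1)*3))/48464 = ((-70 + √(-42))*((1*0)*3))*(1/48464) = ((-70 + I*√42)*(0*3))*(1/48464) = ((-70 + I*√42)*0)*(1/48464) = 0*(1/48464) = 0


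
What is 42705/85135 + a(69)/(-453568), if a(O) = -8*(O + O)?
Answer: 243295131/482681396 ≈ 0.50405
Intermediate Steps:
a(O) = -16*O
42705/85135 + a(69)/(-453568) = 42705/85135 - 16*69/(-453568) = 42705*(1/85135) - 1104*(-1/453568) = 8541/17027 + 69/28348 = 243295131/482681396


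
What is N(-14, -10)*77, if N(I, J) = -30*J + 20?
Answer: 24640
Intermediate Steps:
N(I, J) = 20 - 30*J
N(-14, -10)*77 = (20 - 30*(-10))*77 = (20 + 300)*77 = 320*77 = 24640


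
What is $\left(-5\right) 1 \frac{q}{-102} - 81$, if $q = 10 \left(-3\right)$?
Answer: $- \frac{1402}{17} \approx -82.471$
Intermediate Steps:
$q = -30$
$\left(-5\right) 1 \frac{q}{-102} - 81 = \left(-5\right) 1 \left(- \frac{30}{-102}\right) - 81 = - 5 \left(\left(-30\right) \left(- \frac{1}{102}\right)\right) - 81 = \left(-5\right) \frac{5}{17} - 81 = - \frac{25}{17} - 81 = - \frac{1402}{17}$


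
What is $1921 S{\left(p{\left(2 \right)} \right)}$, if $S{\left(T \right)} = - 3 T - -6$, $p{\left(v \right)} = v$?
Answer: $0$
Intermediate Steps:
$S{\left(T \right)} = 6 - 3 T$ ($S{\left(T \right)} = - 3 T + 6 = 6 - 3 T$)
$1921 S{\left(p{\left(2 \right)} \right)} = 1921 \left(6 - 6\right) = 1921 \cdot 0 = 0$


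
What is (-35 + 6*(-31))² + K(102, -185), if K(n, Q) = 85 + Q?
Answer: 48741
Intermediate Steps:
(-35 + 6*(-31))² + K(102, -185) = (-35 + 6*(-31))² + (85 - 185) = (-35 - 186)² - 100 = (-221)² - 100 = 48841 - 100 = 48741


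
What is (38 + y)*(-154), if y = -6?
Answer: -4928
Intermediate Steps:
(38 + y)*(-154) = (38 - 6)*(-154) = 32*(-154) = -4928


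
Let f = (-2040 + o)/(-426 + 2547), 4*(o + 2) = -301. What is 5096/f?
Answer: -14411488/2823 ≈ -5105.0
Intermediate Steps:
o = -309/4 (o = -2 + (1/4)*(-301) = -2 - 301/4 = -309/4 ≈ -77.250)
f = -2823/2828 (f = (-2040 - 309/4)/(-426 + 2547) = -8469/4/2121 = -8469/4*1/2121 = -2823/2828 ≈ -0.99823)
5096/f = 5096/(-2823/2828) = 5096*(-2828/2823) = -14411488/2823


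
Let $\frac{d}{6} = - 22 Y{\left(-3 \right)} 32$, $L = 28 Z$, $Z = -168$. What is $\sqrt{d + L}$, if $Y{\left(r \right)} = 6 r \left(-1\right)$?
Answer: $116 i \sqrt{6} \approx 284.14 i$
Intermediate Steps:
$L = -4704$ ($L = 28 \left(-168\right) = -4704$)
$Y{\left(r \right)} = - 6 r$
$d = -76032$ ($d = 6 - 22 \left(\left(-6\right) \left(-3\right)\right) 32 = 6 \left(-22\right) 18 \cdot 32 = 6 \left(\left(-396\right) 32\right) = 6 \left(-12672\right) = -76032$)
$\sqrt{d + L} = \sqrt{-76032 - 4704} = \sqrt{-80736} = 116 i \sqrt{6}$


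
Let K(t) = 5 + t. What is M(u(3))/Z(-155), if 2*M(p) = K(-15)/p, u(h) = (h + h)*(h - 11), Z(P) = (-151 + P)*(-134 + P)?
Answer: 5/4244832 ≈ 1.1779e-6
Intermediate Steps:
u(h) = 2*h*(-11 + h) (u(h) = (2*h)*(-11 + h) = 2*h*(-11 + h))
M(p) = -5/p (M(p) = ((5 - 15)/p)/2 = (-10/p)/2 = -5/p)
M(u(3))/Z(-155) = (-5*1/(6*(-11 + 3)))/(20234 + (-155)² - 285*(-155)) = (-5/(2*3*(-8)))/(20234 + 24025 + 44175) = -5/(-48)/88434 = -5*(-1/48)*(1/88434) = (5/48)*(1/88434) = 5/4244832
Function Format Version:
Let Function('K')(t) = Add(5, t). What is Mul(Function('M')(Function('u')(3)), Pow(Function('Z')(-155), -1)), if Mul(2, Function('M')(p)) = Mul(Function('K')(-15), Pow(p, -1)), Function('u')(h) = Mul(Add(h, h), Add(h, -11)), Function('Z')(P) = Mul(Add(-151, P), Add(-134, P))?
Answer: Rational(5, 4244832) ≈ 1.1779e-6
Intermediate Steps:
Function('u')(h) = Mul(2, h, Add(-11, h)) (Function('u')(h) = Mul(Mul(2, h), Add(-11, h)) = Mul(2, h, Add(-11, h)))
Function('M')(p) = Mul(-5, Pow(p, -1)) (Function('M')(p) = Mul(Rational(1, 2), Mul(Add(5, -15), Pow(p, -1))) = Mul(Rational(1, 2), Mul(-10, Pow(p, -1))) = Mul(-5, Pow(p, -1)))
Mul(Function('M')(Function('u')(3)), Pow(Function('Z')(-155), -1)) = Mul(Mul(-5, Pow(Mul(2, 3, Add(-11, 3)), -1)), Pow(Add(20234, Pow(-155, 2), Mul(-285, -155)), -1)) = Mul(Mul(-5, Pow(Mul(2, 3, -8), -1)), Pow(Add(20234, 24025, 44175), -1)) = Mul(Mul(-5, Pow(-48, -1)), Pow(88434, -1)) = Mul(Mul(-5, Rational(-1, 48)), Rational(1, 88434)) = Mul(Rational(5, 48), Rational(1, 88434)) = Rational(5, 4244832)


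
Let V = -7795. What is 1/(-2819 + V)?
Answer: -1/10614 ≈ -9.4215e-5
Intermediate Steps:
1/(-2819 + V) = 1/(-2819 - 7795) = 1/(-10614) = -1/10614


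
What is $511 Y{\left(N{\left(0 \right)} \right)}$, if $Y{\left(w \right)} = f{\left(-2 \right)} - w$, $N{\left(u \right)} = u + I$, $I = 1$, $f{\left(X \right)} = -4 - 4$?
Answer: $-4599$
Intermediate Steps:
$f{\left(X \right)} = -8$ ($f{\left(X \right)} = -4 - 4 = -8$)
$N{\left(u \right)} = 1 + u$ ($N{\left(u \right)} = u + 1 = 1 + u$)
$Y{\left(w \right)} = -8 - w$
$511 Y{\left(N{\left(0 \right)} \right)} = 511 \left(-8 - \left(1 + 0\right)\right) = 511 \left(-8 - 1\right) = 511 \left(-9\right) = -4599$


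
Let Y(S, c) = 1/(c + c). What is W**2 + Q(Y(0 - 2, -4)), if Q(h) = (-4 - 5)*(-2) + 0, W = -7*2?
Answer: 214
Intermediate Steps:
W = -14
Y(S, c) = 1/(2*c)
Q(h) = 18 (Q(h) = -9*(-2) + 0 = 18 + 0 = 18)
W**2 + Q(Y(0 - 2, -4)) = (-14)**2 + 18 = 196 + 18 = 214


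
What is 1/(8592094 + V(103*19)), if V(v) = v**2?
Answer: 1/12421943 ≈ 8.0503e-8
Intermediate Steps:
1/(8592094 + V(103*19)) = 1/(8592094 + (103*19)**2) = 1/(8592094 + 1957**2) = 1/(8592094 + 3829849) = 1/12421943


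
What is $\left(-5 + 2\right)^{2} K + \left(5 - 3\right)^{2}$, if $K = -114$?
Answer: $-1022$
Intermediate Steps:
$\left(-5 + 2\right)^{2} K + \left(5 - 3\right)^{2} = \left(-5 + 2\right)^{2} \left(-114\right) + \left(5 - 3\right)^{2} = \left(-3\right)^{2} \left(-114\right) + 2^{2} = 9 \left(-114\right) + 4 = -1026 + 4 = -1022$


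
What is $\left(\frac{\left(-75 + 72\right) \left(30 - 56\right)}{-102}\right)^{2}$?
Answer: $\frac{169}{289} \approx 0.58477$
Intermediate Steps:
$\left(\frac{\left(-75 + 72\right) \left(30 - 56\right)}{-102}\right)^{2} = \left(\left(-3\right) \left(-26\right) \left(- \frac{1}{102}\right)\right)^{2} = \left(78 \left(- \frac{1}{102}\right)\right)^{2} = \left(- \frac{13}{17}\right)^{2} = \frac{169}{289}$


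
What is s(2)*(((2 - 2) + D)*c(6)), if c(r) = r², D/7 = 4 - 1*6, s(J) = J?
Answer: -1008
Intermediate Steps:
D = -14 (D = 7*(4 - 1*6) = 7*(4 - 6) = 7*(-2) = -14)
s(2)*(((2 - 2) + D)*c(6)) = 2*(((2 - 2) - 14)*6²) = 2*((0 - 14)*36) = 2*(-14*36) = 2*(-504) = -1008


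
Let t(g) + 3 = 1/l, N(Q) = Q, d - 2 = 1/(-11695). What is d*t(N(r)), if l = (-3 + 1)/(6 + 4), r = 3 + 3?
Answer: -187112/11695 ≈ -15.999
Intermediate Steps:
d = 23389/11695 (d = 2 + 1/(-11695) = 2 - 1/11695 = 23389/11695 ≈ 1.9999)
r = 6
l = -⅕ (l = -2/10 = -2*⅒ = -⅕ ≈ -0.20000)
t(g) = -8 (t(g) = -3 + 1/(-⅕) = -3 - 5 = -8)
d*t(N(r)) = (23389/11695)*(-8) = -187112/11695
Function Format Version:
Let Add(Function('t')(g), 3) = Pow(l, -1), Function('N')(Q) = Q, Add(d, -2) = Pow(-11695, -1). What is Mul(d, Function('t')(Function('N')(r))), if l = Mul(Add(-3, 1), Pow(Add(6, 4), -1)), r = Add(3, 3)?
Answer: Rational(-187112, 11695) ≈ -15.999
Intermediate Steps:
d = Rational(23389, 11695) (d = Add(2, Pow(-11695, -1)) = Add(2, Rational(-1, 11695)) = Rational(23389, 11695) ≈ 1.9999)
r = 6
l = Rational(-1, 5) (l = Mul(-2, Pow(10, -1)) = Mul(-2, Rational(1, 10)) = Rational(-1, 5) ≈ -0.20000)
Function('t')(g) = -8 (Function('t')(g) = Add(-3, Pow(Rational(-1, 5), -1)) = Add(-3, -5) = -8)
Mul(d, Function('t')(Function('N')(r))) = Mul(Rational(23389, 11695), -8) = Rational(-187112, 11695)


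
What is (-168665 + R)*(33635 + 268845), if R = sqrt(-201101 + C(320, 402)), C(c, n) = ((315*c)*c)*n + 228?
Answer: -51017789200 + 302480*sqrt(12966711127) ≈ -1.6574e+10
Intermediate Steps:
C(c, n) = 228 + 315*n*c**2 (C(c, n) = (315*c**2)*n + 228 = 315*n*c**2 + 228 = 228 + 315*n*c**2)
R = sqrt(12966711127) (R = sqrt(-201101 + (228 + 315*402*320**2)) = sqrt(-201101 + (228 + 315*402*102400)) = sqrt(-201101 + (228 + 12966912000)) = sqrt(-201101 + 12966912228) = sqrt(12966711127) ≈ 1.1387e+5)
(-168665 + R)*(33635 + 268845) = (-168665 + sqrt(12966711127))*(33635 + 268845) = (-168665 + sqrt(12966711127))*302480 = -51017789200 + 302480*sqrt(12966711127)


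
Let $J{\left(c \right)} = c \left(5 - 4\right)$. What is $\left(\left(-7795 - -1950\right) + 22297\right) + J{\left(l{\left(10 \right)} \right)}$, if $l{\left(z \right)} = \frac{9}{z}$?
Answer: $\frac{164529}{10} \approx 16453.0$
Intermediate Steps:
$J{\left(c \right)} = c$ ($J{\left(c \right)} = c 1 = c$)
$\left(\left(-7795 - -1950\right) + 22297\right) + J{\left(l{\left(10 \right)} \right)} = \left(\left(-7795 - -1950\right) + 22297\right) + \frac{9}{10} = \left(\left(-7795 + 1950\right) + 22297\right) + 9 \cdot \frac{1}{10} = \left(-5845 + 22297\right) + \frac{9}{10} = 16452 + \frac{9}{10} = \frac{164529}{10}$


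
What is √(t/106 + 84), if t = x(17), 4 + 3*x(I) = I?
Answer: 5*√339942/318 ≈ 9.1674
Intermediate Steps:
x(I) = -4/3 + I/3
t = 13/3 (t = -4/3 + (⅓)*17 = -4/3 + 17/3 = 13/3 ≈ 4.3333)
√(t/106 + 84) = √((13/3)/106 + 84) = √((13/3)*(1/106) + 84) = √(13/318 + 84) = √(26725/318) = 5*√339942/318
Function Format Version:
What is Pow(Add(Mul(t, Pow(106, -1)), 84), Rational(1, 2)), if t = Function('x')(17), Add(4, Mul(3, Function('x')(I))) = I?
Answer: Mul(Rational(5, 318), Pow(339942, Rational(1, 2))) ≈ 9.1674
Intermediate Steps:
Function('x')(I) = Add(Rational(-4, 3), Mul(Rational(1, 3), I))
t = Rational(13, 3) (t = Add(Rational(-4, 3), Mul(Rational(1, 3), 17)) = Add(Rational(-4, 3), Rational(17, 3)) = Rational(13, 3) ≈ 4.3333)
Pow(Add(Mul(t, Pow(106, -1)), 84), Rational(1, 2)) = Pow(Add(Mul(Rational(13, 3), Pow(106, -1)), 84), Rational(1, 2)) = Pow(Add(Mul(Rational(13, 3), Rational(1, 106)), 84), Rational(1, 2)) = Pow(Add(Rational(13, 318), 84), Rational(1, 2)) = Pow(Rational(26725, 318), Rational(1, 2)) = Mul(Rational(5, 318), Pow(339942, Rational(1, 2)))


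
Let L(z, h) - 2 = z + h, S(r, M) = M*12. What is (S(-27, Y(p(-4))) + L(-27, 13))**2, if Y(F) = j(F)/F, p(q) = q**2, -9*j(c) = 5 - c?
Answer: 17689/144 ≈ 122.84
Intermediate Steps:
j(c) = -5/9 + c/9 (j(c) = -(5 - c)/9 = -5/9 + c/9)
Y(F) = (-5/9 + F/9)/F
S(r, M) = 12*M
L(z, h) = 2 + h + z (L(z, h) = 2 + (z + h) = 2 + (h + z) = 2 + h + z)
(S(-27, Y(p(-4))) + L(-27, 13))**2 = (12*((-5 + (-4)**2)/(9*((-4)**2))) + (2 + 13 - 27))**2 = (12*((1/9)*(-5 + 16)/16) - 12)**2 = (12*((1/9)*(1/16)*11) - 12)**2 = (12*(11/144) - 12)**2 = (11/12 - 12)**2 = (-133/12)**2 = 17689/144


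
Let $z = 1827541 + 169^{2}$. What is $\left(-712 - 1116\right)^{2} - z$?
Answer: $1485482$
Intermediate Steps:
$z = 1856102$ ($z = 1827541 + 28561 = 1856102$)
$\left(-712 - 1116\right)^{2} - z = \left(-712 - 1116\right)^{2} - 1856102 = \left(-1828\right)^{2} - 1856102 = 3341584 - 1856102 = 1485482$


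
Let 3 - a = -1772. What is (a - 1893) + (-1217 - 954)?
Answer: -2289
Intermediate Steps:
a = 1775 (a = 3 - 1*(-1772) = 3 + 1772 = 1775)
(a - 1893) + (-1217 - 954) = (1775 - 1893) + (-1217 - 954) = -118 - 2171 = -2289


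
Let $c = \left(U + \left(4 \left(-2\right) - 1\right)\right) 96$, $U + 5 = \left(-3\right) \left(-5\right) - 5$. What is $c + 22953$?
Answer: $22569$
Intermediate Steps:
$U = 5$ ($U = -5 - -10 = -5 + \left(15 - 5\right) = -5 + 10 = 5$)
$c = -384$ ($c = \left(5 + \left(4 \left(-2\right) - 1\right)\right) 96 = \left(5 - 9\right) 96 = \left(-4\right) 96 = -384$)
$c + 22953 = -384 + 22953 = 22569$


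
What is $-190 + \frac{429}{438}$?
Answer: $- \frac{27597}{146} \approx -189.02$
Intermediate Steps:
$-190 + \frac{429}{438} = -190 + 429 \cdot \frac{1}{438} = -190 + \frac{143}{146} = - \frac{27597}{146}$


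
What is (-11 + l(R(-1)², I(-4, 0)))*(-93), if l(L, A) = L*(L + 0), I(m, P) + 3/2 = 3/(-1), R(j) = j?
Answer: 930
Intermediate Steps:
I(m, P) = -9/2 (I(m, P) = -3/2 + 3/(-1) = -3/2 + 3*(-1) = -3/2 - 3 = -9/2)
l(L, A) = L² (l(L, A) = L*L = L²)
(-11 + l(R(-1)², I(-4, 0)))*(-93) = (-11 + ((-1)²)²)*(-93) = (-11 + 1²)*(-93) = (-11 + 1)*(-93) = -10*(-93) = 930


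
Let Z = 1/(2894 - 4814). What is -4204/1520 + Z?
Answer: -20183/7296 ≈ -2.7663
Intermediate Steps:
Z = -1/1920 (Z = 1/(-1920) = -1/1920 ≈ -0.00052083)
-4204/1520 + Z = -4204/1520 - 1/1920 = -4204*1/1520 - 1/1920 = -1051/380 - 1/1920 = -20183/7296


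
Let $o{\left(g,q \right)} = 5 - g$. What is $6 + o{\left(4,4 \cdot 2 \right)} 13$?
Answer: $19$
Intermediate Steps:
$6 + o{\left(4,4 \cdot 2 \right)} 13 = 6 + \left(5 - 4\right) 13 = 6 + 1 \cdot 13 = 6 + 13 = 19$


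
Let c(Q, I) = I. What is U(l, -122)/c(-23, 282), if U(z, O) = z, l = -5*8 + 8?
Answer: -16/141 ≈ -0.11348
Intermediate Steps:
l = -32 (l = -40 + 8 = -32)
U(l, -122)/c(-23, 282) = -32/282 = -32*1/282 = -16/141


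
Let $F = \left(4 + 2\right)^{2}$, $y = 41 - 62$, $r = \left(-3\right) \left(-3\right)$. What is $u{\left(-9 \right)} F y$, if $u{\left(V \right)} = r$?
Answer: $-6804$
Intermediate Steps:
$r = 9$
$u{\left(V \right)} = 9$
$y = -21$
$F = 36$ ($F = 6^{2} = 36$)
$u{\left(-9 \right)} F y = 9 \cdot 36 \left(-21\right) = 324 \left(-21\right) = -6804$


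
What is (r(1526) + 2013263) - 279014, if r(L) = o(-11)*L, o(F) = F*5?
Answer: 1650319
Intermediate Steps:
o(F) = 5*F
r(L) = -55*L (r(L) = (5*(-11))*L = -55*L)
(r(1526) + 2013263) - 279014 = (-55*1526 + 2013263) - 279014 = (-83930 + 2013263) - 279014 = 1929333 - 279014 = 1650319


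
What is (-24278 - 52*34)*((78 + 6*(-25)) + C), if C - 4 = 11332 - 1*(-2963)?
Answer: -370556442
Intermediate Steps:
C = 14299 (C = 4 + (11332 - 1*(-2963)) = 4 + (11332 + 2963) = 4 + 14295 = 14299)
(-24278 - 52*34)*((78 + 6*(-25)) + C) = (-24278 - 52*34)*((78 + 6*(-25)) + 14299) = (-24278 - 1768)*((78 - 150) + 14299) = -26046*(-72 + 14299) = -26046*14227 = -370556442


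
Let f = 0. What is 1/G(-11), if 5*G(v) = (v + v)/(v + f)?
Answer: 5/2 ≈ 2.5000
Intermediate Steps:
G(v) = ⅖ (G(v) = ((v + v)/(v + 0))/5 = ((2*v)/v)/5 = (⅕)*2 = ⅖)
1/G(-11) = 1/(⅖) = 5/2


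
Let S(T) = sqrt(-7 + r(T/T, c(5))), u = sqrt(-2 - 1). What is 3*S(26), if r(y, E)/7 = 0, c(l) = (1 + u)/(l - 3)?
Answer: 3*I*sqrt(7) ≈ 7.9373*I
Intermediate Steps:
u = I*sqrt(3) (u = sqrt(-3) = I*sqrt(3) ≈ 1.732*I)
c(l) = (1 + I*sqrt(3))/(-3 + l) (c(l) = (1 + I*sqrt(3))/(l - 3) = (1 + I*sqrt(3))/(-3 + l))
r(y, E) = 0 (r(y, E) = 7*0 = 0)
S(T) = I*sqrt(7) (S(T) = sqrt(-7 + 0) = sqrt(-7) = I*sqrt(7))
3*S(26) = 3*(I*sqrt(7)) = 3*I*sqrt(7)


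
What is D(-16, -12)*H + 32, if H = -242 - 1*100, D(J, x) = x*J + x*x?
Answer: -114880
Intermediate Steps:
D(J, x) = x**2 + J*x (D(J, x) = J*x + x**2 = x**2 + J*x)
H = -342 (H = -242 - 100 = -342)
D(-16, -12)*H + 32 = -12*(-16 - 12)*(-342) + 32 = -12*(-28)*(-342) + 32 = 336*(-342) + 32 = -114912 + 32 = -114880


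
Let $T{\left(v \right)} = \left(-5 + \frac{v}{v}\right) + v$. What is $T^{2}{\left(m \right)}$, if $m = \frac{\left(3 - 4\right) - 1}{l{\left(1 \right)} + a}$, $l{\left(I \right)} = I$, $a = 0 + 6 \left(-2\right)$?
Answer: $\frac{1764}{121} \approx 14.579$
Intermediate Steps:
$a = -12$ ($a = 0 - 12 = -12$)
$m = \frac{2}{11}$ ($m = \frac{\left(3 - 4\right) - 1}{1 - 12} = \frac{\left(3 - 4\right) - 1}{-11} = \left(-1 - 1\right) \left(- \frac{1}{11}\right) = \left(-2\right) \left(- \frac{1}{11}\right) = \frac{2}{11} \approx 0.18182$)
$T{\left(v \right)} = -4 + v$ ($T{\left(v \right)} = \left(-5 + 1\right) + v = -4 + v$)
$T^{2}{\left(m \right)} = \left(-4 + \frac{2}{11}\right)^{2} = \left(- \frac{42}{11}\right)^{2} = \frac{1764}{121}$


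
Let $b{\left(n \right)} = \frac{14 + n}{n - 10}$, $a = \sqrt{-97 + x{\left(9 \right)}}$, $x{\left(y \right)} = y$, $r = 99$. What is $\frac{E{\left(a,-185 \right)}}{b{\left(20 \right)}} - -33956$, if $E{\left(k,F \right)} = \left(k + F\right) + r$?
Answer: $\frac{576822}{17} + \frac{10 i \sqrt{22}}{17} \approx 33931.0 + 2.7591 i$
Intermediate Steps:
$a = 2 i \sqrt{22}$ ($a = \sqrt{-97 + 9} = \sqrt{-88} = 2 i \sqrt{22} \approx 9.3808 i$)
$E{\left(k,F \right)} = 99 + F + k$ ($E{\left(k,F \right)} = \left(k + F\right) + 99 = \left(F + k\right) + 99 = 99 + F + k$)
$b{\left(n \right)} = \frac{14 + n}{-10 + n}$
$\frac{E{\left(a,-185 \right)}}{b{\left(20 \right)}} - -33956 = \frac{99 - 185 + 2 i \sqrt{22}}{\frac{1}{-10 + 20} \left(14 + 20\right)} - -33956 = \frac{-86 + 2 i \sqrt{22}}{\frac{1}{10} \cdot 34} + 33956 = \frac{-86 + 2 i \sqrt{22}}{\frac{17}{5}} + 33956 = \left(-86 + 2 i \sqrt{22}\right) \frac{5}{17} + 33956 = \left(- \frac{430}{17} + \frac{10 i \sqrt{22}}{17}\right) + 33956 = \frac{576822}{17} + \frac{10 i \sqrt{22}}{17}$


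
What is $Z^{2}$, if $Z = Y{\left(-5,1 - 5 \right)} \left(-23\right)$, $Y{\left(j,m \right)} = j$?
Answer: $13225$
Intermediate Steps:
$Z = 115$ ($Z = \left(-5\right) \left(-23\right) = 115$)
$Z^{2} = 115^{2} = 13225$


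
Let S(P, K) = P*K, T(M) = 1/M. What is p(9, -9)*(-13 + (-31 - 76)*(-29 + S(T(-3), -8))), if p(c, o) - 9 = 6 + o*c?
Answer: -185108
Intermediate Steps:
p(c, o) = 15 + c*o (p(c, o) = 9 + (6 + o*c) = 9 + (6 + c*o) = 15 + c*o)
S(P, K) = K*P
p(9, -9)*(-13 + (-31 - 76)*(-29 + S(T(-3), -8))) = (15 + 9*(-9))*(-13 + (-31 - 76)*(-29 - 8/(-3))) = (15 - 81)*(-13 - 107*(-29 - 8*(-⅓))) = -66*(-13 - 107*(-29 + 8/3)) = -66*(-13 - 107*(-79/3)) = -66*(-13 + 8453/3) = -66*8414/3 = -185108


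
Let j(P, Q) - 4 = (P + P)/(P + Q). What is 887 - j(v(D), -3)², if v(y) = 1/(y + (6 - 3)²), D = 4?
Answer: 314582/361 ≈ 871.42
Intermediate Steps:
v(y) = 1/(9 + y) (v(y) = 1/(y + 3²) = 1/(y + 9) = 1/(9 + y))
j(P, Q) = 4 + 2*P/(P + Q) (j(P, Q) = 4 + (P + P)/(P + Q) = 4 + (2*P)/(P + Q) = 4 + 2*P/(P + Q))
887 - j(v(D), -3)² = 887 - (2*(2*(-3) + 3/(9 + 4))/(1/(9 + 4) - 3))² = 887 - (2*(-6 + 3/13)/(1/13 - 3))² = 887 - (2*(-6 + 3*(1/13))/(1/13 - 3))² = 887 - (2*(-6 + 3/13)/(-38/13))² = 887 - (2*(-13/38)*(-75/13))² = 887 - (75/19)² = 887 - 1*5625/361 = 887 - 5625/361 = 314582/361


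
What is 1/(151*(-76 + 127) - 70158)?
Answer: -1/62457 ≈ -1.6011e-5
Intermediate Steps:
1/(151*(-76 + 127) - 70158) = 1/(151*51 - 70158) = 1/(7701 - 70158) = 1/(-62457) = -1/62457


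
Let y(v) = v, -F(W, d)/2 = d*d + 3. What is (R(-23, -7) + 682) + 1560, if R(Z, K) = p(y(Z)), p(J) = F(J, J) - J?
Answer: 1201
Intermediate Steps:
F(W, d) = -6 - 2*d² (F(W, d) = -2*(d*d + 3) = -2*(d² + 3) = -2*(3 + d²) = -6 - 2*d²)
p(J) = -6 - J - 2*J² (p(J) = (-6 - 2*J²) - J = -6 - J - 2*J²)
R(Z, K) = -6 - Z - 2*Z²
(R(-23, -7) + 682) + 1560 = ((-6 - 1*(-23) - 2*(-23)²) + 682) + 1560 = ((-6 + 23 - 2*529) + 682) + 1560 = ((-6 + 23 - 1058) + 682) + 1560 = (-1041 + 682) + 1560 = -359 + 1560 = 1201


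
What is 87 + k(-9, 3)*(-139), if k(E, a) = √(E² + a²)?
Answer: 87 - 417*√10 ≈ -1231.7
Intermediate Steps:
87 + k(-9, 3)*(-139) = 87 + √((-9)² + 3²)*(-139) = 87 + √(81 + 9)*(-139) = 87 + √90*(-139) = 87 + (3*√10)*(-139) = 87 - 417*√10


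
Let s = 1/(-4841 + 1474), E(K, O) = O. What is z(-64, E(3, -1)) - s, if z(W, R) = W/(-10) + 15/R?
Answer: -144776/16835 ≈ -8.5997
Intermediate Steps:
z(W, R) = 15/R - W/10 (z(W, R) = W*(-1/10) + 15/R = -W/10 + 15/R = 15/R - W/10)
s = -1/3367 (s = 1/(-3367) = -1/3367 ≈ -0.00029700)
z(-64, E(3, -1)) - s = (15/(-1) - 1/10*(-64)) - 1*(-1/3367) = (15*(-1) + 32/5) + 1/3367 = (-15 + 32/5) + 1/3367 = -43/5 + 1/3367 = -144776/16835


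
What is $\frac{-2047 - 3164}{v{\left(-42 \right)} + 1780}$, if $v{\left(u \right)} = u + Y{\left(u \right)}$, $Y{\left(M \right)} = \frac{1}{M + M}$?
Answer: $- \frac{437724}{145991} \approx -2.9983$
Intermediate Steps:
$Y{\left(M \right)} = \frac{1}{2 M}$
$v{\left(u \right)} = u + \frac{1}{2 u}$
$\frac{-2047 - 3164}{v{\left(-42 \right)} + 1780} = \frac{-2047 - 3164}{\left(-42 + \frac{1}{2 \left(-42\right)}\right) + 1780} = - \frac{5211}{\left(-42 + \frac{1}{2} \left(- \frac{1}{42}\right)\right) + 1780} = - \frac{5211}{\left(-42 - \frac{1}{84}\right) + 1780} = - \frac{5211}{- \frac{3529}{84} + 1780} = - \frac{5211}{\frac{145991}{84}} = \left(-5211\right) \frac{84}{145991} = - \frac{437724}{145991}$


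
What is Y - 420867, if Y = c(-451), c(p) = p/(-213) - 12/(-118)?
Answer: -5289007702/12567 ≈ -4.2087e+5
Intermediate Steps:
c(p) = 6/59 - p/213 (c(p) = p*(-1/213) - 12*(-1/118) = -p/213 + 6/59 = 6/59 - p/213)
Y = 27887/12567 (Y = 6/59 - 1/213*(-451) = 6/59 + 451/213 = 27887/12567 ≈ 2.2191)
Y - 420867 = 27887/12567 - 420867 = -5289007702/12567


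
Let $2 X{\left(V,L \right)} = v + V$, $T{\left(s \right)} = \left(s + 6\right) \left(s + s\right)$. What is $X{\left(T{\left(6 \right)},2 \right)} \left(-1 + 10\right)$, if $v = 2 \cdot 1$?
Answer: $657$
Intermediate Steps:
$v = 2$
$T{\left(s \right)} = 2 s \left(6 + s\right)$ ($T{\left(s \right)} = \left(6 + s\right) 2 s = 2 s \left(6 + s\right)$)
$X{\left(V,L \right)} = 1 + \frac{V}{2}$ ($X{\left(V,L \right)} = \frac{2 + V}{2} = 1 + \frac{V}{2}$)
$X{\left(T{\left(6 \right)},2 \right)} \left(-1 + 10\right) = \left(1 + \frac{2 \cdot 6 \left(6 + 6\right)}{2}\right) \left(-1 + 10\right) = \left(1 + \frac{2 \cdot 6 \cdot 12}{2}\right) 9 = \left(1 + \frac{1}{2} \cdot 144\right) 9 = \left(1 + 72\right) 9 = 73 \cdot 9 = 657$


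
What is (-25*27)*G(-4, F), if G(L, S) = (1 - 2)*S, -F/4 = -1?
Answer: 2700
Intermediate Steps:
F = 4 (F = -4*(-1) = 4)
G(L, S) = -S
(-25*27)*G(-4, F) = (-25*27)*(-1*4) = -675*(-4) = 2700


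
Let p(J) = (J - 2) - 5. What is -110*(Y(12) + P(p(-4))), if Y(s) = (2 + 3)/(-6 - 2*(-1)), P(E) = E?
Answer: 2695/2 ≈ 1347.5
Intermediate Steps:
p(J) = -7 + J (p(J) = (-2 + J) - 5 = -7 + J)
Y(s) = -5/4 (Y(s) = 5/(-6 + 2) = 5/(-4) = 5*(-¼) = -5/4)
-110*(Y(12) + P(p(-4))) = -110*(-5/4 + (-7 - 4)) = -110*(-5/4 - 11) = -110*(-49/4) = 2695/2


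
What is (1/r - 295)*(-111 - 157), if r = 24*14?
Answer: 6640973/84 ≈ 79059.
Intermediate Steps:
r = 336
(1/r - 295)*(-111 - 157) = (1/336 - 295)*(-111 - 157) = (1/336 - 295)*(-268) = -99119/336*(-268) = 6640973/84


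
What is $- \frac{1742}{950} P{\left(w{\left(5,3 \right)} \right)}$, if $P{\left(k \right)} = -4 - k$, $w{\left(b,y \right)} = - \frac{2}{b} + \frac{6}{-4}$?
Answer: $\frac{18291}{4750} \approx 3.8507$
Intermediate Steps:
$w{\left(b,y \right)} = - \frac{3}{2} - \frac{2}{b}$ ($w{\left(b,y \right)} = - \frac{2}{b} + 6 \left(- \frac{1}{4}\right) = - \frac{2}{b} - \frac{3}{2} = - \frac{3}{2} - \frac{2}{b}$)
$- \frac{1742}{950} P{\left(w{\left(5,3 \right)} \right)} = - \frac{1742}{950} \left(-4 - \left(- \frac{3}{2} - \frac{2}{5}\right)\right) = \left(-1742\right) \frac{1}{950} \left(-4 - \left(- \frac{3}{2} - \frac{2}{5}\right)\right) = - \frac{871 \left(-4 - \left(- \frac{3}{2} - \frac{2}{5}\right)\right)}{475} = - \frac{871 \left(-4 - - \frac{19}{10}\right)}{475} = - \frac{871 \left(-4 + \frac{19}{10}\right)}{475} = \left(- \frac{871}{475}\right) \left(- \frac{21}{10}\right) = \frac{18291}{4750}$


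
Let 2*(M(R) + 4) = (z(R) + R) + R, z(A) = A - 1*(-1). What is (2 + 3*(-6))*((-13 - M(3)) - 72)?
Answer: 1376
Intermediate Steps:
z(A) = 1 + A (z(A) = A + 1 = 1 + A)
M(R) = -7/2 + 3*R/2 (M(R) = -4 + (((1 + R) + R) + R)/2 = -4 + ((1 + 2*R) + R)/2 = -4 + (1 + 3*R)/2 = -4 + (½ + 3*R/2) = -7/2 + 3*R/2)
(2 + 3*(-6))*((-13 - M(3)) - 72) = (2 + 3*(-6))*((-13 - (-7/2 + (3/2)*3)) - 72) = (2 - 18)*((-13 - (-7/2 + 9/2)) - 72) = -16*((-13 - 1*1) - 72) = -16*((-13 - 1) - 72) = -16*(-14 - 72) = -16*(-86) = 1376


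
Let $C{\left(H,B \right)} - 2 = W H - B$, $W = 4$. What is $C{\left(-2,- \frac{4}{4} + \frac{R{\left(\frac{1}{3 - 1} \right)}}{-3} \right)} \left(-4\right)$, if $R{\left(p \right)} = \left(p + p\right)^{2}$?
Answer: $\frac{56}{3} \approx 18.667$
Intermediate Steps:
$R{\left(p \right)} = 4 p^{2}$ ($R{\left(p \right)} = \left(2 p\right)^{2} = 4 p^{2}$)
$C{\left(H,B \right)} = 2 - B + 4 H$ ($C{\left(H,B \right)} = 2 - \left(B - 4 H\right) = 2 - B + 4 H$)
$C{\left(-2,- \frac{4}{4} + \frac{R{\left(\frac{1}{3 - 1} \right)}}{-3} \right)} \left(-4\right) = \left(2 - \left(- \frac{4}{4} + \frac{4 \left(\frac{1}{3 - 1}\right)^{2}}{-3}\right) + 4 \left(-2\right)\right) \left(-4\right) = \left(2 - \left(\left(-4\right) \frac{1}{4} + 4 \left(\frac{1}{2}\right)^{2} \left(- \frac{1}{3}\right)\right) - 8\right) \left(-4\right) = \left(2 - \left(-1 + \frac{4}{4} \left(- \frac{1}{3}\right)\right) - 8\right) \left(-4\right) = \left(2 - \left(-1 + 4 \cdot \frac{1}{4} \left(- \frac{1}{3}\right)\right) - 8\right) \left(-4\right) = \left(2 - \left(-1 + 1 \left(- \frac{1}{3}\right)\right) - 8\right) \left(-4\right) = \left(2 - \left(-1 - \frac{1}{3}\right) - 8\right) \left(-4\right) = \left(2 - - \frac{4}{3} - 8\right) \left(-4\right) = \left(2 + \frac{4}{3} - 8\right) \left(-4\right) = \left(- \frac{14}{3}\right) \left(-4\right) = \frac{56}{3}$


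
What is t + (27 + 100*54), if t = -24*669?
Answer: -10629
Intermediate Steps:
t = -16056
t + (27 + 100*54) = -16056 + (27 + 100*54) = -16056 + (27 + 5400) = -16056 + 5427 = -10629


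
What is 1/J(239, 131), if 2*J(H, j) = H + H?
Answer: 1/239 ≈ 0.0041841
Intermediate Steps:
J(H, j) = H (J(H, j) = (H + H)/2 = (2*H)/2 = H)
1/J(239, 131) = 1/239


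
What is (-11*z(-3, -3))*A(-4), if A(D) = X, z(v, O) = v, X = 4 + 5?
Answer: 297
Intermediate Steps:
X = 9
A(D) = 9
(-11*z(-3, -3))*A(-4) = -11*(-3)*9 = 33*9 = 297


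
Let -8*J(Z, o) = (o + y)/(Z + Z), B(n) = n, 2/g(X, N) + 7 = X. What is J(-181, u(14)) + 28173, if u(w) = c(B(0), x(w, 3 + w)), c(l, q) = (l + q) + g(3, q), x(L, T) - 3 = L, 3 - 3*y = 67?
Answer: 489534019/17376 ≈ 28173.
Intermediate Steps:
y = -64/3 (y = 1 - ⅓*67 = 1 - 67/3 = -64/3 ≈ -21.333)
x(L, T) = 3 + L
g(X, N) = 2/(-7 + X)
c(l, q) = -½ + l + q (c(l, q) = (l + q) + 2/(-7 + 3) = (l + q) + 2/(-4) = (l + q) + 2*(-¼) = (l + q) - ½ = -½ + l + q)
u(w) = 5/2 + w (u(w) = -½ + 0 + (3 + w) = 5/2 + w)
J(Z, o) = -(-64/3 + o)/(16*Z) (J(Z, o) = -(o - 64/3)/(8*(Z + Z)) = -(-64/3 + o)/(8*(2*Z)) = -(-64/3 + o)*1/(2*Z)/8 = -(-64/3 + o)/(16*Z))
J(-181, u(14)) + 28173 = (1/48)*(64 - 3*(5/2 + 14))/(-181) + 28173 = (1/48)*(-1/181)*(64 - 3*33/2) + 28173 = (1/48)*(-1/181)*(64 - 99/2) + 28173 = (1/48)*(-1/181)*(29/2) + 28173 = -29/17376 + 28173 = 489534019/17376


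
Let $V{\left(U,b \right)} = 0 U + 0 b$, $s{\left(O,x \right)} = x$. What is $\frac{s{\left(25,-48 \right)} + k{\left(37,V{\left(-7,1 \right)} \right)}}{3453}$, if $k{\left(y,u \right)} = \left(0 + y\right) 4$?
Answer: $\frac{100}{3453} \approx 0.02896$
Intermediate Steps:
$V{\left(U,b \right)} = 0$ ($V{\left(U,b \right)} = 0 + 0 = 0$)
$k{\left(y,u \right)} = 4 y$ ($k{\left(y,u \right)} = y 4 = 4 y$)
$\frac{s{\left(25,-48 \right)} + k{\left(37,V{\left(-7,1 \right)} \right)}}{3453} = \frac{-48 + 4 \cdot 37}{3453} = \left(-48 + 148\right) \frac{1}{3453} = 100 \cdot \frac{1}{3453} = \frac{100}{3453}$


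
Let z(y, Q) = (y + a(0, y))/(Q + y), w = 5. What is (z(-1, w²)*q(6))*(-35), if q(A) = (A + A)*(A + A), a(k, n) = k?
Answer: 210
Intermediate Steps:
q(A) = 4*A² (q(A) = (2*A)*(2*A) = 4*A²)
z(y, Q) = y/(Q + y) (z(y, Q) = (y + 0)/(Q + y) = y/(Q + y))
(z(-1, w²)*q(6))*(-35) = ((-1/(5² - 1))*(4*6²))*(-35) = ((-1/(25 - 1))*(4*36))*(-35) = (-1/24*144)*(-35) = (-1*1/24*144)*(-35) = -1/24*144*(-35) = -6*(-35) = 210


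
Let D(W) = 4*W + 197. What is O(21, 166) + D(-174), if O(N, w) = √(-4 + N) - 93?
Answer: -592 + √17 ≈ -587.88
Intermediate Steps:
O(N, w) = -93 + √(-4 + N)
D(W) = 197 + 4*W
O(21, 166) + D(-174) = (-93 + √(-4 + 21)) + (197 + 4*(-174)) = (-93 + √17) + (197 - 696) = (-93 + √17) - 499 = -592 + √17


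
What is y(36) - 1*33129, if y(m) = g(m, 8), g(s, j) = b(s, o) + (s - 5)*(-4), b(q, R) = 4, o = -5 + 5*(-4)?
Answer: -33249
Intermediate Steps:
o = -25 (o = -5 - 20 = -25)
g(s, j) = 24 - 4*s (g(s, j) = 4 + (s - 5)*(-4) = 4 + (-5 + s)*(-4) = 4 + (20 - 4*s) = 24 - 4*s)
y(m) = 24 - 4*m
y(36) - 1*33129 = (24 - 4*36) - 1*33129 = (24 - 144) - 33129 = -120 - 33129 = -33249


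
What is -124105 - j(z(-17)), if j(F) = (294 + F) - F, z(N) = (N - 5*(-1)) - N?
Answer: -124399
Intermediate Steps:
z(N) = 5 (z(N) = (N + 5) - N = (5 + N) - N = 5)
j(F) = 294
-124105 - j(z(-17)) = -124105 - 1*294 = -124105 - 294 = -124399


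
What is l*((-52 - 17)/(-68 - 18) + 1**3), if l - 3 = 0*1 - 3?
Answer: 0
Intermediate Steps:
l = 0 (l = 3 + (0*1 - 3) = 3 + (0 - 3) = 3 - 3 = 0)
l*((-52 - 17)/(-68 - 18) + 1**3) = 0*((-52 - 17)/(-68 - 18) + 1**3) = 0*(-69/(-86) + 1) = 0*(-69*(-1/86) + 1) = 0*(69/86 + 1) = 0*(155/86) = 0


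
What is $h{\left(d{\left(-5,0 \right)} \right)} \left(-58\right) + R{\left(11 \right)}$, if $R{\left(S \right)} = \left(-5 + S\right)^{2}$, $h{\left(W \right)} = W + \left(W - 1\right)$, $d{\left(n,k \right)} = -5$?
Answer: $674$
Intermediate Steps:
$h{\left(W \right)} = -1 + 2 W$ ($h{\left(W \right)} = W + \left(-1 + W\right) = -1 + 2 W$)
$h{\left(d{\left(-5,0 \right)} \right)} \left(-58\right) + R{\left(11 \right)} = \left(-1 + 2 \left(-5\right)\right) \left(-58\right) + \left(-5 + 11\right)^{2} = \left(-1 - 10\right) \left(-58\right) + 6^{2} = \left(-11\right) \left(-58\right) + 36 = 638 + 36 = 674$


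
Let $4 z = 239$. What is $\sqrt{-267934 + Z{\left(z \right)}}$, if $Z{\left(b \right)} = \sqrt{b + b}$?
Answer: $\frac{\sqrt{-1071736 + 2 \sqrt{478}}}{2} \approx 517.61 i$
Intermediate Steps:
$z = \frac{239}{4}$ ($z = \frac{1}{4} \cdot 239 = \frac{239}{4} \approx 59.75$)
$Z{\left(b \right)} = \sqrt{2} \sqrt{b}$ ($Z{\left(b \right)} = \sqrt{2 b} = \sqrt{2} \sqrt{b}$)
$\sqrt{-267934 + Z{\left(z \right)}} = \sqrt{-267934 + \sqrt{2} \sqrt{\frac{239}{4}}} = \sqrt{-267934 + \sqrt{2} \frac{\sqrt{239}}{2}} = \sqrt{-267934 + \frac{\sqrt{478}}{2}}$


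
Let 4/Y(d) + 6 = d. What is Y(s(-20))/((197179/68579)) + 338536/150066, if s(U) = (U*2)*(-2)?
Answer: 1245206890178/547412480559 ≈ 2.2747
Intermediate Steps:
s(U) = -4*U (s(U) = (2*U)*(-2) = -4*U)
Y(d) = 4/(-6 + d)
Y(s(-20))/((197179/68579)) + 338536/150066 = (4/(-6 - 4*(-20)))/((197179/68579)) + 338536/150066 = (4/(-6 + 80))/((197179*(1/68579))) + 338536*(1/150066) = (4/74)/(197179/68579) + 169268/75033 = (4*(1/74))*(68579/197179) + 169268/75033 = (2/37)*(68579/197179) + 169268/75033 = 137158/7295623 + 169268/75033 = 1245206890178/547412480559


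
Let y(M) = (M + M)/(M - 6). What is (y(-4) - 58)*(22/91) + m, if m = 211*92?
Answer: 678936/35 ≈ 19398.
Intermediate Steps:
y(M) = 2*M/(-6 + M) (y(M) = (2*M)/(-6 + M) = 2*M/(-6 + M))
m = 19412
(y(-4) - 58)*(22/91) + m = (2*(-4)/(-6 - 4) - 58)*(22/91) + 19412 = (2*(-4)/(-10) - 58)*(22*(1/91)) + 19412 = (2*(-4)*(-⅒) - 58)*(22/91) + 19412 = (⅘ - 58)*(22/91) + 19412 = -286/5*22/91 + 19412 = -484/35 + 19412 = 678936/35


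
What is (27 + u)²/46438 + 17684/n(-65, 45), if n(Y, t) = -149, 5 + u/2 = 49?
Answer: -819239067/6919262 ≈ -118.40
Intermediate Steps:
u = 88 (u = -10 + 2*49 = -10 + 98 = 88)
(27 + u)²/46438 + 17684/n(-65, 45) = (27 + 88)²/46438 + 17684/(-149) = 115²*(1/46438) + 17684*(-1/149) = 13225*(1/46438) - 17684/149 = 13225/46438 - 17684/149 = -819239067/6919262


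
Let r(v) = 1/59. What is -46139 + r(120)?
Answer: -2722200/59 ≈ -46139.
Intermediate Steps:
r(v) = 1/59
-46139 + r(120) = -46139 + 1/59 = -2722200/59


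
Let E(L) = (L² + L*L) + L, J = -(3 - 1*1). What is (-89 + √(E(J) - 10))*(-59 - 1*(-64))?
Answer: -445 + 10*I ≈ -445.0 + 10.0*I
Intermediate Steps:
J = -2 (J = -(3 - 1) = -1*2 = -2)
E(L) = L + 2*L² (E(L) = (L² + L²) + L = 2*L² + L = L + 2*L²)
(-89 + √(E(J) - 10))*(-59 - 1*(-64)) = (-89 + √(-2*(1 + 2*(-2)) - 10))*(-59 - 1*(-64)) = (-89 + √(-2*(1 - 4) - 10))*(-59 + 64) = (-89 + √(-2*(-3) - 10))*5 = (-89 + √(6 - 10))*5 = (-89 + √(-4))*5 = (-89 + 2*I)*5 = -445 + 10*I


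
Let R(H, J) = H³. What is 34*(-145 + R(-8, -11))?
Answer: -22338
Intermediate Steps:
34*(-145 + R(-8, -11)) = 34*(-145 + (-8)³) = 34*(-145 - 512) = 34*(-657) = -22338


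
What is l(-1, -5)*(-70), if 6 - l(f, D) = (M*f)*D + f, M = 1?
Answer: -140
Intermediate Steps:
l(f, D) = 6 - f - D*f (l(f, D) = 6 - ((1*f)*D + f) = 6 - (f*D + f) = 6 - (D*f + f) = 6 - (f + D*f) = 6 + (-f - D*f) = 6 - f - D*f)
l(-1, -5)*(-70) = (6 - 1*(-1) - 1*(-5)*(-1))*(-70) = (6 + 1 - 5)*(-70) = 2*(-70) = -140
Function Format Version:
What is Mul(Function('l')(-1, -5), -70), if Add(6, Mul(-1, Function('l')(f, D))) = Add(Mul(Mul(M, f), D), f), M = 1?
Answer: -140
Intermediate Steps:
Function('l')(f, D) = Add(6, Mul(-1, f), Mul(-1, D, f)) (Function('l')(f, D) = Add(6, Mul(-1, Add(Mul(Mul(1, f), D), f))) = Add(6, Mul(-1, Add(Mul(f, D), f))) = Add(6, Mul(-1, Add(Mul(D, f), f))) = Add(6, Mul(-1, Add(f, Mul(D, f)))) = Add(6, Add(Mul(-1, f), Mul(-1, D, f))) = Add(6, Mul(-1, f), Mul(-1, D, f)))
Mul(Function('l')(-1, -5), -70) = Mul(Add(6, Mul(-1, -1), Mul(-1, -5, -1)), -70) = Mul(Add(6, 1, -5), -70) = Mul(2, -70) = -140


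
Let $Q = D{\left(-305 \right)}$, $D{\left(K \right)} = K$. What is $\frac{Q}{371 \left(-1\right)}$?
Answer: $\frac{305}{371} \approx 0.8221$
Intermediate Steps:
$Q = -305$
$\frac{Q}{371 \left(-1\right)} = - \frac{305}{371 \left(-1\right)} = - \frac{305}{-371} = \left(-305\right) \left(- \frac{1}{371}\right) = \frac{305}{371}$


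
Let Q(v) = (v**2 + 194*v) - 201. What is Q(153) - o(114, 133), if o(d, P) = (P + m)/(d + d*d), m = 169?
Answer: 346693799/6555 ≈ 52890.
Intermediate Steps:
Q(v) = -201 + v**2 + 194*v
o(d, P) = (169 + P)/(d + d**2) (o(d, P) = (P + 169)/(d + d*d) = (169 + P)/(d + d**2))
Q(153) - o(114, 133) = (-201 + 153**2 + 194*153) - (169 + 133)/(114*(1 + 114)) = (-201 + 23409 + 29682) - 302/(114*115) = 52890 - 302/(114*115) = 52890 - 1*151/6555 = 52890 - 151/6555 = 346693799/6555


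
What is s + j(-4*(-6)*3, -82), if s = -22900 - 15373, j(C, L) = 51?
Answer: -38222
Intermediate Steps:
s = -38273
s + j(-4*(-6)*3, -82) = -38273 + 51 = -38222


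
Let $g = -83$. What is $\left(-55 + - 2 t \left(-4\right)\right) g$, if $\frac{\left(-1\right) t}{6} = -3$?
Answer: $-7387$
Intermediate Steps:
$t = 18$ ($t = \left(-6\right) \left(-3\right) = 18$)
$\left(-55 + - 2 t \left(-4\right)\right) g = \left(-55 + \left(-2\right) 18 \left(-4\right)\right) \left(-83\right) = \left(-55 - -144\right) \left(-83\right) = \left(-55 + 144\right) \left(-83\right) = 89 \left(-83\right) = -7387$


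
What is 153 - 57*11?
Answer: -474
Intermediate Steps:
153 - 57*11 = 153 - 627 = -474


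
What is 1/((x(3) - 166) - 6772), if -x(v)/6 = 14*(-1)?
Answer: -1/6854 ≈ -0.00014590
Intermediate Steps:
x(v) = 84 (x(v) = -84*(-1) = -6*(-14) = 84)
1/((x(3) - 166) - 6772) = 1/((84 - 166) - 6772) = 1/(-82 - 6772) = 1/(-6854) = -1/6854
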